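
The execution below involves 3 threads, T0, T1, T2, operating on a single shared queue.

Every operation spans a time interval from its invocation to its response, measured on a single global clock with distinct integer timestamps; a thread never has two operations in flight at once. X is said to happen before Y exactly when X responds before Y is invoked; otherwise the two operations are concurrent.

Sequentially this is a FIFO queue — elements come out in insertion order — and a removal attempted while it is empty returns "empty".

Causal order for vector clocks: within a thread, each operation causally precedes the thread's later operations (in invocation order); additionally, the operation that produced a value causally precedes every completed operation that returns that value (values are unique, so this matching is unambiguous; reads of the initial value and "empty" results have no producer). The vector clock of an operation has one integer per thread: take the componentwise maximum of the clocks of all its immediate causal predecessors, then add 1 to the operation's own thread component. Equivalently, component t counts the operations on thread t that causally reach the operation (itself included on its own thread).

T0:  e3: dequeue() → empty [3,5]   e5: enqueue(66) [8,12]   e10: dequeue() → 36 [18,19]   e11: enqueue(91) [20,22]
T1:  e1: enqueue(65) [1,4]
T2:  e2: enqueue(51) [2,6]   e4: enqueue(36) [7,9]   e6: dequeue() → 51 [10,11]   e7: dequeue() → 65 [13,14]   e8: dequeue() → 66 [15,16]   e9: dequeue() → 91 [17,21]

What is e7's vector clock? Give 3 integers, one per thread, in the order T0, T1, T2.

e2 (invocation 2): nothing precedes it; T2's component alone gives (0, 0, 1)
e1 (invocation 1): nothing precedes it; T1's component alone gives (0, 1, 0)
e3 (invocation 3): nothing precedes it; T0's component alone gives (1, 0, 0)
VC(e4, invoked at 7): max of VC(e2)=(0, 0, 1), then +1 on thread T2 → (0, 0, 2)
VC(e5, invoked at 8): max of VC(e3)=(1, 0, 0), then +1 on thread T0 → (2, 0, 0)
VC(e6, invoked at 10): max of VC(e2)=(0, 0, 1), VC(e4)=(0, 0, 2), then +1 on thread T2 → (0, 0, 3)
VC(e7, invoked at 13): max of VC(e1)=(0, 1, 0), VC(e6)=(0, 0, 3), then +1 on thread T2 → (0, 1, 4)
VC(e10, invoked at 18): max of VC(e4)=(0, 0, 2), VC(e5)=(2, 0, 0), then +1 on thread T0 → (3, 0, 2)
VC(e11, invoked at 20): max of VC(e10)=(3, 0, 2), then +1 on thread T0 → (4, 0, 2)
VC(e8, invoked at 15): max of VC(e5)=(2, 0, 0), VC(e7)=(0, 1, 4), then +1 on thread T2 → (2, 1, 5)
VC(e9, invoked at 17): max of VC(e8)=(2, 1, 5), VC(e11)=(4, 0, 2), then +1 on thread T2 → (4, 1, 6)
target: VC(e7) = (0, 1, 4)

(0, 1, 4)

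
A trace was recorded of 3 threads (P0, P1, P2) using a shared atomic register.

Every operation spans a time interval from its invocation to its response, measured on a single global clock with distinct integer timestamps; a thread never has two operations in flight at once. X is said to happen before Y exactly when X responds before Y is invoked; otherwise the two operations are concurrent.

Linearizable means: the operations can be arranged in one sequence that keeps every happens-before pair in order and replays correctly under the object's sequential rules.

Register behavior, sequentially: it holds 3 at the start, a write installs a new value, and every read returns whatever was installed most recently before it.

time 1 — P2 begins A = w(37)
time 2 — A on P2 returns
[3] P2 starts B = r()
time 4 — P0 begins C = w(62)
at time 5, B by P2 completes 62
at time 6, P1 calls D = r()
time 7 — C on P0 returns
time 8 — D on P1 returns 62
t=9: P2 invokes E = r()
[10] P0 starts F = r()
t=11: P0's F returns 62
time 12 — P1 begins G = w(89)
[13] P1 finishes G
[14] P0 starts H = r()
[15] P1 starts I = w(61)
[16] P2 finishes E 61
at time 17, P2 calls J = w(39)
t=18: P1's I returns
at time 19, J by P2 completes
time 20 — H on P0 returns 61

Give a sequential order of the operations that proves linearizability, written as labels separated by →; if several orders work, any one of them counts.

A → C → B → D → F → G → I → E → H → J

after step 1 (A w(37)): value 37
after step 2 (C w(62)): value 62
after step 3 (B r() → 62): value 62
after step 4 (D r() → 62): value 62
after step 5 (F r() → 62): value 62
after step 6 (G w(89)): value 89
after step 7 (I w(61)): value 61
after step 8 (E r() → 61): value 61
after step 9 (H r() → 61): value 61
after step 10 (J w(39)): value 39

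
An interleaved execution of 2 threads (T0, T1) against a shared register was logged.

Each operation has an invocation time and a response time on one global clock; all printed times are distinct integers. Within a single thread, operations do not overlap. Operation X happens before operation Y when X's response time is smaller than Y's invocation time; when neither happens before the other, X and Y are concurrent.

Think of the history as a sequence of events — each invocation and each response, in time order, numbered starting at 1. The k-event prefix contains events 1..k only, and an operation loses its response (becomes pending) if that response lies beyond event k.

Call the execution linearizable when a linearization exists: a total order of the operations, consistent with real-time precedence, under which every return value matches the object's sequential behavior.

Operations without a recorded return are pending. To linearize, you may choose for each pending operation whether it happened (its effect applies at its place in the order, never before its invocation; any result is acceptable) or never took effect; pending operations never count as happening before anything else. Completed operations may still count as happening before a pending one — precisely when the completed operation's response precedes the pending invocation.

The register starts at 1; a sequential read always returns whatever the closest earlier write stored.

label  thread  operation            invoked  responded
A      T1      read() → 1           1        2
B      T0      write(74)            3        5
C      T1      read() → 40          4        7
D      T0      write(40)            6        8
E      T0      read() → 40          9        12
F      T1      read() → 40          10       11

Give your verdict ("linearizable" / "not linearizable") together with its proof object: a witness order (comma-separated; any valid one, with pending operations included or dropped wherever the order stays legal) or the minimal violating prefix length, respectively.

1. A read() → 1, leaving value 1
2. B write(74), leaving value 74
3. D write(40), leaving value 40
4. C read() → 40, leaving value 40
5. E read() → 40, leaving value 40
6. F read() → 40, leaving value 40

linearizable — witness: A, B, D, C, E, F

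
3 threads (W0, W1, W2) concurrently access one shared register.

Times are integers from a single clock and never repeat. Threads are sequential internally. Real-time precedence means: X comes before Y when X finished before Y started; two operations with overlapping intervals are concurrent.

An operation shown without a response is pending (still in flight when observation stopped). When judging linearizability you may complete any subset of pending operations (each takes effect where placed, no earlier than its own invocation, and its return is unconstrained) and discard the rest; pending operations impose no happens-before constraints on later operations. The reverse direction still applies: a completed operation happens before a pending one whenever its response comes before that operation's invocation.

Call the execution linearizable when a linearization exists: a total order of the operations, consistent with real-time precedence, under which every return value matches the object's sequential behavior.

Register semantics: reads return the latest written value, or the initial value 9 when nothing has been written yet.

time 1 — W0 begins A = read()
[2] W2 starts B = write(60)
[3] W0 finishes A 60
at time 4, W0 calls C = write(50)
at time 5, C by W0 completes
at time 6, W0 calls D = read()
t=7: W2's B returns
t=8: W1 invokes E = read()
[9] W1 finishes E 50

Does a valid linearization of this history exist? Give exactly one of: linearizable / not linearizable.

linearizable

a witness: B, A, C, D, E
1. B write(60), leaving value 60
2. A read() → 60, leaving value 60
3. C write(50), leaving value 50
4. D read() (pending, included), leaving value 50
5. E read() → 50, leaving value 50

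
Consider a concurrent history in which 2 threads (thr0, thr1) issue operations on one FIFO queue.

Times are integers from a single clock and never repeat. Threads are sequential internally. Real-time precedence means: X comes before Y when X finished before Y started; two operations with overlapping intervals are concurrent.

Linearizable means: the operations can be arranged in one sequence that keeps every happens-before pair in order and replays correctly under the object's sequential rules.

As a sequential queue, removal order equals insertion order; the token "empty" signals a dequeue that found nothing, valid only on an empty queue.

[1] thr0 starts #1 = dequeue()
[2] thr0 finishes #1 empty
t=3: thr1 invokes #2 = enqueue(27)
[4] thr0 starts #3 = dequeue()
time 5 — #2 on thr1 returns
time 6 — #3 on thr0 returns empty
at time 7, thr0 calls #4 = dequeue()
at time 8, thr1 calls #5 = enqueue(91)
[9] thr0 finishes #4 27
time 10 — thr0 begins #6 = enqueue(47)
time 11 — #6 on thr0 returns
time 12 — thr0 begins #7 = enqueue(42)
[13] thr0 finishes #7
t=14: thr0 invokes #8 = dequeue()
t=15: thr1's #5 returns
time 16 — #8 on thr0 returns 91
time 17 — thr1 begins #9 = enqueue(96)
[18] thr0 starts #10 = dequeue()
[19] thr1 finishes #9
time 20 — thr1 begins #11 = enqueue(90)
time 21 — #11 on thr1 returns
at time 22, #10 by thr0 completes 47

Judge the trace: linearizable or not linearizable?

a witness: #1, #3, #2, #4, #5, #6, #7, #8, #9, #10, #11
after step 1 (#1 dequeue() → empty): queue <>
after step 2 (#3 dequeue() → empty): queue <>
after step 3 (#2 enqueue(27)): queue <27>
after step 4 (#4 dequeue() → 27): queue <>
after step 5 (#5 enqueue(91)): queue <91>
after step 6 (#6 enqueue(47)): queue <91,47>
after step 7 (#7 enqueue(42)): queue <91,47,42>
after step 8 (#8 dequeue() → 91): queue <47,42>
after step 9 (#9 enqueue(96)): queue <47,42,96>
after step 10 (#10 dequeue() → 47): queue <42,96>
after step 11 (#11 enqueue(90)): queue <42,96,90>

linearizable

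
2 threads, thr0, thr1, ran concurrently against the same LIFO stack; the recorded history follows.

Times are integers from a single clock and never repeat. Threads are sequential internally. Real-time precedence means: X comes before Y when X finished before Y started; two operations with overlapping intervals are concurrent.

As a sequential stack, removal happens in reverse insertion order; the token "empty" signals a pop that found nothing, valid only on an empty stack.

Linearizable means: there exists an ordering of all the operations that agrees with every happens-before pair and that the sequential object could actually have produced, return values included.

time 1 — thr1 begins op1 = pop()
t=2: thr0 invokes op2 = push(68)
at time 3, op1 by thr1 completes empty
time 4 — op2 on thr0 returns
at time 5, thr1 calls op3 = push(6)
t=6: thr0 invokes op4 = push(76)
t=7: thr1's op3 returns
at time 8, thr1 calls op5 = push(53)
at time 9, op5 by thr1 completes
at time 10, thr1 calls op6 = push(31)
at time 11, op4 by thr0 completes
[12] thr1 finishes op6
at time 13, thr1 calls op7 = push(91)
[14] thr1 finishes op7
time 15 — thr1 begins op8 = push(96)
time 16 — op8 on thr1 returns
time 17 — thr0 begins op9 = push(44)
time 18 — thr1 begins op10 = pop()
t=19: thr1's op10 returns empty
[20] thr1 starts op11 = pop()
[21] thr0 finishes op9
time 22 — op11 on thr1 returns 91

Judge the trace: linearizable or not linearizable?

not linearizable

cut after 18 events: linearizable; cut after 19 events (op10 responds, time 19): not linearizable
no legal order exists: 8 real-time-consistent candidates over 9 completed LIFO stack operations, all rejected
every completion of the 1 pending operation (op9) was checked; none linearizes
for example op1, op2, op3, op4, op5, op6, op7, op8, op10 (pending dropped) fails at step 9: op10 pop() → empty is not legal there
for example op1, op2, op3, op5, op4, op6, op7, op8, op10 (pending dropped) fails at step 9: op10 pop() → empty is not legal there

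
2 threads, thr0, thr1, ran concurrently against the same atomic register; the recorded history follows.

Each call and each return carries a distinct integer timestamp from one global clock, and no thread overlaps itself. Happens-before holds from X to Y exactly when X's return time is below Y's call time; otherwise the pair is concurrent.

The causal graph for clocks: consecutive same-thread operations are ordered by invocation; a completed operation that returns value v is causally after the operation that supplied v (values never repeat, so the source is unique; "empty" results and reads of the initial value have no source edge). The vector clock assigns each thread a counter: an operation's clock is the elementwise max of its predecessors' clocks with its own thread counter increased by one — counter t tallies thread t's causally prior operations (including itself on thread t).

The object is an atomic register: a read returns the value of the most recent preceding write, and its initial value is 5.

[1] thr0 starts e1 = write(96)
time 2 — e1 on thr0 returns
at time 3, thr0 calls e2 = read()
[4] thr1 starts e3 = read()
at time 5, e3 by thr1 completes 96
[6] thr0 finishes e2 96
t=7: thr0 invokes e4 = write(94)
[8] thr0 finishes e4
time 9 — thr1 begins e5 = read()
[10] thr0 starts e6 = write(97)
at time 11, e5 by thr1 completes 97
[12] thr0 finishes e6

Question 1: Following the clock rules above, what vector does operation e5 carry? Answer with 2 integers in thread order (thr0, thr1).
Answer: (4, 2)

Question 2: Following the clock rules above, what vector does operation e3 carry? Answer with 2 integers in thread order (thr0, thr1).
Answer: (1, 1)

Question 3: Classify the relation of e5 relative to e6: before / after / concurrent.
Answer: concurrent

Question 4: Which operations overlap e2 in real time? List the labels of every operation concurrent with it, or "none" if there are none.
Answer: e3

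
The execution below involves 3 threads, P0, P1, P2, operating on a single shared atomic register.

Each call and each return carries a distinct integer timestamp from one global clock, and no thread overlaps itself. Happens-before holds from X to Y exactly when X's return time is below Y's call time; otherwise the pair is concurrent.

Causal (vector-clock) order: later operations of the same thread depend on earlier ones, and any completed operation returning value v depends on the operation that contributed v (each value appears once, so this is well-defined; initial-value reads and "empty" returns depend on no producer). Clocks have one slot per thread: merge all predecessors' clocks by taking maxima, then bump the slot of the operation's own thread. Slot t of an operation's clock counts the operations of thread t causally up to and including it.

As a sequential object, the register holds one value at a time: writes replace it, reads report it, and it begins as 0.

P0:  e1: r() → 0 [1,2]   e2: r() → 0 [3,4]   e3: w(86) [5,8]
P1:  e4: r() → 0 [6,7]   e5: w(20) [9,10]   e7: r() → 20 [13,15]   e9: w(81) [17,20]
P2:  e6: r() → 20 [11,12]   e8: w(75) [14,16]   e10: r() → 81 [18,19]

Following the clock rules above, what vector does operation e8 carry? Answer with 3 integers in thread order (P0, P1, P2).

(0, 2, 2)

no predecessors for e4 (invoked 6): P1 increments from zero → (0, 1, 0)
no predecessors for e1 (invoked 1): P0 increments from zero → (1, 0, 0)
from VC(e4)=(0, 1, 0), e5 (invoked 9) maxes components and bumps P1 → (0, 2, 0)
from VC(e1)=(1, 0, 0), e2 (invoked 3) maxes components and bumps P0 → (2, 0, 0)
from VC(e5)=(0, 2, 0), e6 (invoked 11) maxes components and bumps P2 → (0, 2, 1)
from VC(e5)=(0, 2, 0), e7 (invoked 13) maxes components and bumps P1 → (0, 3, 0)
from VC(e2)=(2, 0, 0), e3 (invoked 5) maxes components and bumps P0 → (3, 0, 0)
from VC(e6)=(0, 2, 1), e8 (invoked 14) maxes components and bumps P2 → (0, 2, 2)
from VC(e7)=(0, 3, 0), e9 (invoked 17) maxes components and bumps P1 → (0, 4, 0)
from VC(e8)=(0, 2, 2), VC(e9)=(0, 4, 0), e10 (invoked 18) maxes components and bumps P2 → (0, 4, 3)
target: VC(e8) = (0, 2, 2)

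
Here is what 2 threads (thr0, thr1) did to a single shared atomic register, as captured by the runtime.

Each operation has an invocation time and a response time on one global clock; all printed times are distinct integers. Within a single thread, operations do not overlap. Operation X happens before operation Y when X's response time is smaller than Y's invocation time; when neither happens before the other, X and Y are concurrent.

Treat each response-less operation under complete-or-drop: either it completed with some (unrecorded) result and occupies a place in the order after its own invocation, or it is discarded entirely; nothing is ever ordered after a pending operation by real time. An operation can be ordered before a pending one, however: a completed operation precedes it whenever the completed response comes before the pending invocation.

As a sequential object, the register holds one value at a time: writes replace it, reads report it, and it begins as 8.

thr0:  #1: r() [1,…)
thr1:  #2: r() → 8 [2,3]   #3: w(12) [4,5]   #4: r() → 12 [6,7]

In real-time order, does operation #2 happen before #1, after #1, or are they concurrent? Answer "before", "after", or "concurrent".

#2 spans [2,3], #1 spans [1,…)
the intervals overlap in both directions

concurrent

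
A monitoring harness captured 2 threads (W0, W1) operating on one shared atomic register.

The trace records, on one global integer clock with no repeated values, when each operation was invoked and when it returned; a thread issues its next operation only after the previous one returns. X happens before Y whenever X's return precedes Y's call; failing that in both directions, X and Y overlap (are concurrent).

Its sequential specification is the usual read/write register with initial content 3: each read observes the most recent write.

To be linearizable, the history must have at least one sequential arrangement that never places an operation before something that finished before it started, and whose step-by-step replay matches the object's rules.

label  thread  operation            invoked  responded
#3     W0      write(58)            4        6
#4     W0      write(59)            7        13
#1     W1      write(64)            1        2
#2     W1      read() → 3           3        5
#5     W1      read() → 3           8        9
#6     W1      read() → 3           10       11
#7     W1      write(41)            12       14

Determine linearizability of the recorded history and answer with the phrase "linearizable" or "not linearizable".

not linearizable

already the first 5 events (up to #2's response at time 5) admit no linearization; the first 4 still do
exhaustive check: the 2 completed atomic register ops admit one real-time order; illegal
include/drop combinations of the 1 pending operation (#3) were all tried; none helps
sample order #1, #2 (pending dropped) stalls at step 2 — #2 read() → 3 has no legal effect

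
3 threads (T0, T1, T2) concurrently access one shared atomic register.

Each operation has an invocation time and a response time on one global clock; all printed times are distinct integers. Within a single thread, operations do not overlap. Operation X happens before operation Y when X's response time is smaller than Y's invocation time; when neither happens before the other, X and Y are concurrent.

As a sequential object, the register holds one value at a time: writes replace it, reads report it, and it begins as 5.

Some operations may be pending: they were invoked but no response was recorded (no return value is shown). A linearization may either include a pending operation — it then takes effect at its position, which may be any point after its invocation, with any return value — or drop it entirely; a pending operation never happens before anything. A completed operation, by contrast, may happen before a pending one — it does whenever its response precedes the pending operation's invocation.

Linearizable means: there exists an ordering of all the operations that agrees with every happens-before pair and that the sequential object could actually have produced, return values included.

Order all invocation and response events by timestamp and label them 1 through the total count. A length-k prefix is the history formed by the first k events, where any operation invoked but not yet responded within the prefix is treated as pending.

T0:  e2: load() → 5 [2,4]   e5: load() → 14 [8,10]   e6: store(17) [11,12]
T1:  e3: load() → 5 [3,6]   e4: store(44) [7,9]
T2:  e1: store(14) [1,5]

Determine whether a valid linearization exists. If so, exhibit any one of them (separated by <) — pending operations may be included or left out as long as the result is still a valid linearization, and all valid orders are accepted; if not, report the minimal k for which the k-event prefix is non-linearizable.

step 1: e2 load() → 5 — value 5
step 2: e3 load() → 5 — value 5
step 3: e1 store(14) — value 14
step 4: e5 load() → 14 — value 14
step 5: e4 store(44) — value 44
step 6: e6 store(17) — value 17

linearizable — witness: e2 < e3 < e1 < e5 < e4 < e6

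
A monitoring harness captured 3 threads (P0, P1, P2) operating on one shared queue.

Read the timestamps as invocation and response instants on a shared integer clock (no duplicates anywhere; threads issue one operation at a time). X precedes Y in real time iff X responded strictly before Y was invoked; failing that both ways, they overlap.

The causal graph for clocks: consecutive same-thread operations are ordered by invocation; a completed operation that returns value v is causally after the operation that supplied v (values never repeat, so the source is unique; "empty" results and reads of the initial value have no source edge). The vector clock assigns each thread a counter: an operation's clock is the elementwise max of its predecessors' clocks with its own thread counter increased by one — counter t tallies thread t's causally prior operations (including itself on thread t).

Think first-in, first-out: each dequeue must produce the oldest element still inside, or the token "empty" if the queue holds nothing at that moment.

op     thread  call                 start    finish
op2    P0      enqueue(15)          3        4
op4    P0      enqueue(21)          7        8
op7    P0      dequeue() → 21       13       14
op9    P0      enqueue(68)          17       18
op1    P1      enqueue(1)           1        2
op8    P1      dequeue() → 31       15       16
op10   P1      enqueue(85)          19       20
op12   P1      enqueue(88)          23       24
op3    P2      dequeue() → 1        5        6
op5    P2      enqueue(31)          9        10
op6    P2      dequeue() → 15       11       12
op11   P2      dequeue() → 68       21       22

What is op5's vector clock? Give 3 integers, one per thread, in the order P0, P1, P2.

no predecessors for op1 (invoked 1): P1 increments from zero → (0, 1, 0)
no predecessors for op2 (invoked 3): P0 increments from zero → (1, 0, 0)
op3, invoked 5, takes VC(op1)=(0, 1, 0) under max, adds 1 for P2 → (0, 1, 1)
op4, invoked 7, takes VC(op2)=(1, 0, 0) under max, adds 1 for P0 → (2, 0, 0)
op5, invoked 9, takes VC(op3)=(0, 1, 1) under max, adds 1 for P2 → (0, 1, 2)
op7, invoked 13, takes VC(op4)=(2, 0, 0) under max, adds 1 for P0 → (3, 0, 0)
op8, invoked 15, takes VC(op1)=(0, 1, 0), VC(op5)=(0, 1, 2) under max, adds 1 for P1 → (0, 2, 2)
op9, invoked 17, takes VC(op7)=(3, 0, 0) under max, adds 1 for P0 → (4, 0, 0)
op10, invoked 19, takes VC(op8)=(0, 2, 2) under max, adds 1 for P1 → (0, 3, 2)
op6, invoked 11, takes VC(op2)=(1, 0, 0), VC(op5)=(0, 1, 2) under max, adds 1 for P2 → (1, 1, 3)
op12, invoked 23, takes VC(op10)=(0, 3, 2) under max, adds 1 for P1 → (0, 4, 2)
op11, invoked 21, takes VC(op6)=(1, 1, 3), VC(op9)=(4, 0, 0) under max, adds 1 for P2 → (4, 1, 4)
target: VC(op5) = (0, 1, 2)

(0, 1, 2)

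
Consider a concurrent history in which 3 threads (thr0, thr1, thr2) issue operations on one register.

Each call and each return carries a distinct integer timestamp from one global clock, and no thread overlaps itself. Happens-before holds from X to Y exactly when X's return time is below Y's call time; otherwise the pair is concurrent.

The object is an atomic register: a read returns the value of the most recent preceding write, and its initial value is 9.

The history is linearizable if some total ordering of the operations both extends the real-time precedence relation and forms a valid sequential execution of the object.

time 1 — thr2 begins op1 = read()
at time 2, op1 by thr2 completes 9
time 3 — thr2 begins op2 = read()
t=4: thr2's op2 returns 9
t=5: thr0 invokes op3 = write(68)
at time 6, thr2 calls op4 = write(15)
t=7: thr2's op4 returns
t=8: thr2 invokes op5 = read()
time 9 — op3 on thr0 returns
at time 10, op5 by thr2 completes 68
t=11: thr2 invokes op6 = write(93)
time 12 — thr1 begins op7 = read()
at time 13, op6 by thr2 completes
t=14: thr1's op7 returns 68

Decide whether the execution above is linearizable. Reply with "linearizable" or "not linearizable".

linearizable

a witness: op1, op2, op4, op3, op5, op7, op6
after step 1 (op1 read() → 9): value 9
after step 2 (op2 read() → 9): value 9
after step 3 (op4 write(15)): value 15
after step 4 (op3 write(68)): value 68
after step 5 (op5 read() → 68): value 68
after step 6 (op7 read() → 68): value 68
after step 7 (op6 write(93)): value 93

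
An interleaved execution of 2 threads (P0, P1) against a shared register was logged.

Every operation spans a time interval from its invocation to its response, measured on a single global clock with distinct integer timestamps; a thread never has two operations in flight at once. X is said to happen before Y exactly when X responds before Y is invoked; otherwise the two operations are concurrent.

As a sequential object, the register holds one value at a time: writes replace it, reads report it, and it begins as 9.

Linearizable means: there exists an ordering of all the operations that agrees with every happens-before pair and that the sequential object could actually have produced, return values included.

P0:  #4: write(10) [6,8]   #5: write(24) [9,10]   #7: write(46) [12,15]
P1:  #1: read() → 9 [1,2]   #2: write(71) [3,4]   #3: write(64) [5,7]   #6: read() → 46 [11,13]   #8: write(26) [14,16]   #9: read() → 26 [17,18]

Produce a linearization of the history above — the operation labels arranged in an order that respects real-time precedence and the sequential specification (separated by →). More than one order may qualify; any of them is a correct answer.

1. #1 read() → 9, leaving value 9
2. #2 write(71), leaving value 71
3. #3 write(64), leaving value 64
4. #4 write(10), leaving value 10
5. #5 write(24), leaving value 24
6. #7 write(46), leaving value 46
7. #6 read() → 46, leaving value 46
8. #8 write(26), leaving value 26
9. #9 read() → 26, leaving value 26

#1 → #2 → #3 → #4 → #5 → #7 → #6 → #8 → #9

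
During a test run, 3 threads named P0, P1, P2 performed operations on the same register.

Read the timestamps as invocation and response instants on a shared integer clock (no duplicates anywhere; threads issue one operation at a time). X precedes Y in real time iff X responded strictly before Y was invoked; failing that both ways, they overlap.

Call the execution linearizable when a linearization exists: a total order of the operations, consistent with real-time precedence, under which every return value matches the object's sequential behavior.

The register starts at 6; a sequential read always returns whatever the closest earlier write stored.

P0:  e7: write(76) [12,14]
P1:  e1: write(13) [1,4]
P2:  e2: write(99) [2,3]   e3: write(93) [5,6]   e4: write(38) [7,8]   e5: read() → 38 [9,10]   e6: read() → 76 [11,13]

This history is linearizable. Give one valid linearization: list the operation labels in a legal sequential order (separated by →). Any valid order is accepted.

e1 → e2 → e3 → e4 → e5 → e7 → e6

after step 1 (e1 write(13)): value 13
after step 2 (e2 write(99)): value 99
after step 3 (e3 write(93)): value 93
after step 4 (e4 write(38)): value 38
after step 5 (e5 read() → 38): value 38
after step 6 (e7 write(76)): value 76
after step 7 (e6 read() → 76): value 76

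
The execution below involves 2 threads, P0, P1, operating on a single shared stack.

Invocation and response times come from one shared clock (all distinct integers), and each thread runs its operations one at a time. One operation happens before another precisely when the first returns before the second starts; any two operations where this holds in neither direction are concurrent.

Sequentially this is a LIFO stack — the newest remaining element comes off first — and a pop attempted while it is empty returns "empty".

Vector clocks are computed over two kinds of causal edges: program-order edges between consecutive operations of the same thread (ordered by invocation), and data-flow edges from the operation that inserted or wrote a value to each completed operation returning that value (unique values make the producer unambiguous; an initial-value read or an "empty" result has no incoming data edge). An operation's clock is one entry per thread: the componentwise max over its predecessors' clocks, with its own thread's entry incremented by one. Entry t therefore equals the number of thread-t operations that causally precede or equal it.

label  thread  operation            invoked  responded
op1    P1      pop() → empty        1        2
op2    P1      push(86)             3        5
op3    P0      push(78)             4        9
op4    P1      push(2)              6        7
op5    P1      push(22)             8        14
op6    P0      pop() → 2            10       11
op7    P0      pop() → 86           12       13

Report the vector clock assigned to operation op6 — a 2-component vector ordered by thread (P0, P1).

no predecessors for op1 (invoked 1): P1 increments from zero → (0, 1)
no predecessors for op3 (invoked 4): P0 increments from zero → (1, 0)
op2, invoked 3, takes VC(op1)=(0, 1) under max, adds 1 for P1 → (0, 2)
op4, invoked 6, takes VC(op2)=(0, 2) under max, adds 1 for P1 → (0, 3)
op5, invoked 8, takes VC(op4)=(0, 3) under max, adds 1 for P1 → (0, 4)
op6, invoked 10, takes VC(op3)=(1, 0), VC(op4)=(0, 3) under max, adds 1 for P0 → (2, 3)
op7, invoked 12, takes VC(op2)=(0, 2), VC(op6)=(2, 3) under max, adds 1 for P0 → (3, 3)
target: VC(op6) = (2, 3)

(2, 3)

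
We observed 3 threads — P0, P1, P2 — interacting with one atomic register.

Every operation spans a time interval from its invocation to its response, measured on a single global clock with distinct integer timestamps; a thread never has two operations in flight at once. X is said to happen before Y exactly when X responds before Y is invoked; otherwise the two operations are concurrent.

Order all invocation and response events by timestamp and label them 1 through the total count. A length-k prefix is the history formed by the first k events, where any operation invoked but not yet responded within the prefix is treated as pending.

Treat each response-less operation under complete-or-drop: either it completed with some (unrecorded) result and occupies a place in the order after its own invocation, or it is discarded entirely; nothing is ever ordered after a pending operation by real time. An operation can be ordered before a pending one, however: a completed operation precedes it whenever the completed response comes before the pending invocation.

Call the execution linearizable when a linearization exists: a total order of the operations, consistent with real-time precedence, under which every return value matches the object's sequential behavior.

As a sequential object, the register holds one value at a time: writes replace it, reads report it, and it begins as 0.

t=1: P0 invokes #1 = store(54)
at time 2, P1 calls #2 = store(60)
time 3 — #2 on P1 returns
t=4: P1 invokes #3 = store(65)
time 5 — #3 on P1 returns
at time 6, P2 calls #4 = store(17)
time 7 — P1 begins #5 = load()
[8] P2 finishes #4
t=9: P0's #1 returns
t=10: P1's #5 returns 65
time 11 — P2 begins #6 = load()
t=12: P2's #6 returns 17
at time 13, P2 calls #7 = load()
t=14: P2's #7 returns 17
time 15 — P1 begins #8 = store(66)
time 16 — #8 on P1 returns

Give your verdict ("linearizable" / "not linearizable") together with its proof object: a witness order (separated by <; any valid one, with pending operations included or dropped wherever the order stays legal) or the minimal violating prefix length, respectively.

step 1: #1 store(54) — value 54
step 2: #2 store(60) — value 60
step 3: #3 store(65) — value 65
step 4: #5 load() → 65 — value 65
step 5: #4 store(17) — value 17
step 6: #6 load() → 17 — value 17
step 7: #7 load() → 17 — value 17
step 8: #8 store(66) — value 66

linearizable — witness: #1 < #2 < #3 < #5 < #4 < #6 < #7 < #8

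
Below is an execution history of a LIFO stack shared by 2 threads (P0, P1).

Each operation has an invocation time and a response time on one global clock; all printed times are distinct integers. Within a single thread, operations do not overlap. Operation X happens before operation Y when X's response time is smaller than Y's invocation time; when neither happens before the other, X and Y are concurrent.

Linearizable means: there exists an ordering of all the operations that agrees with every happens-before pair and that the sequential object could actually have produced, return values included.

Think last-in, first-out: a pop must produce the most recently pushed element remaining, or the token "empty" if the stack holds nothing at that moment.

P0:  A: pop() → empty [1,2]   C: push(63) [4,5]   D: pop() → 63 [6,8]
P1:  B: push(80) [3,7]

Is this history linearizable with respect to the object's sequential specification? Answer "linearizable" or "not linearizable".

linearizable

one valid linearization: A, B, C, D
step 1: A pop() → empty — stack <>
step 2: B push(80) — stack <80>
step 3: C push(63) — stack <80,63>
step 4: D pop() → 63 — stack <80>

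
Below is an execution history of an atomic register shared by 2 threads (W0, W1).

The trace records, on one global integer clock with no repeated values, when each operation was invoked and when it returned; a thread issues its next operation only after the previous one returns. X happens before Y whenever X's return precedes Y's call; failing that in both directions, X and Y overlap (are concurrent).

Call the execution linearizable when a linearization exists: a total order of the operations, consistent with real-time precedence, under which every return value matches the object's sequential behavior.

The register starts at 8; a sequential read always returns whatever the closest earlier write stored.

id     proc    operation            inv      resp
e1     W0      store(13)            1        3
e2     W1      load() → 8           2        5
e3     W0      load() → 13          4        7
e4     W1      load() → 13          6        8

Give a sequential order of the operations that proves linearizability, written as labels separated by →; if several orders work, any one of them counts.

e2 → e1 → e3 → e4

step 1: e2 load() → 8 — value 8
step 2: e1 store(13) — value 13
step 3: e3 load() → 13 — value 13
step 4: e4 load() → 13 — value 13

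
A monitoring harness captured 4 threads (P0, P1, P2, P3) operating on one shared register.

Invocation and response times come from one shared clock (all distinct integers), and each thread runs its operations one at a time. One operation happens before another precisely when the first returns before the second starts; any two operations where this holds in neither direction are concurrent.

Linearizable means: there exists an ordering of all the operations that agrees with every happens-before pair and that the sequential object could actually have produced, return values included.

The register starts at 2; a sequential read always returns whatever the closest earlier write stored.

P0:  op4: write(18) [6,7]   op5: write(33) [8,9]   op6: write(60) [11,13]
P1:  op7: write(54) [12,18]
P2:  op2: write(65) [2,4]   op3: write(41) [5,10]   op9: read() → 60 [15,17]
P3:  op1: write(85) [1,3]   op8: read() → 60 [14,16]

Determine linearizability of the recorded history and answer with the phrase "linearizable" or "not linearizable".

linearizable

witness order: op1, op2, op3, op4, op5, op6, op8, op9, op7
after step 1 (op1 write(85)): value 85
after step 2 (op2 write(65)): value 65
after step 3 (op3 write(41)): value 41
after step 4 (op4 write(18)): value 18
after step 5 (op5 write(33)): value 33
after step 6 (op6 write(60)): value 60
after step 7 (op8 read() → 60): value 60
after step 8 (op9 read() → 60): value 60
after step 9 (op7 write(54)): value 54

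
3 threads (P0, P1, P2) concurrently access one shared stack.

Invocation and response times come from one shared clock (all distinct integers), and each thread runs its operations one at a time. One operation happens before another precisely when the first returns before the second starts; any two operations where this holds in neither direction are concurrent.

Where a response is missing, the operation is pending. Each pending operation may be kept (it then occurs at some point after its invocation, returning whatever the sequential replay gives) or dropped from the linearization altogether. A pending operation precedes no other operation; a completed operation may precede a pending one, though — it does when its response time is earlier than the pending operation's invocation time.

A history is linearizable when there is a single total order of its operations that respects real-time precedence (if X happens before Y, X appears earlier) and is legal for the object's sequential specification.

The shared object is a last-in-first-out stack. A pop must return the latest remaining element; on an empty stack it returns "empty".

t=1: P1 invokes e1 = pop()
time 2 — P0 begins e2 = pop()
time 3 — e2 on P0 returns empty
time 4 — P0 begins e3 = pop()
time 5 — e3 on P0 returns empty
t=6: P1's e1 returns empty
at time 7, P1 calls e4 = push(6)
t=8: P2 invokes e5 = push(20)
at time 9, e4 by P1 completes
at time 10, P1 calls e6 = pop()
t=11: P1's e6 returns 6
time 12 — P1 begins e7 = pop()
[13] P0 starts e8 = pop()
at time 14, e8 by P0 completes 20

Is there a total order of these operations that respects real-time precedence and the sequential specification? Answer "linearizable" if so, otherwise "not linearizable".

linearizable

a witness: e1, e2, e3, e4, e6, e5, e8
step 1: e1 pop() → empty — stack <>
step 2: e2 pop() → empty — stack <>
step 3: e3 pop() → empty — stack <>
step 4: e4 push(6) — stack <6>
step 5: e6 pop() → 6 — stack <>
step 6: e5 push(20) (pending, included) — stack <20>
step 7: e8 pop() → 20 — stack <>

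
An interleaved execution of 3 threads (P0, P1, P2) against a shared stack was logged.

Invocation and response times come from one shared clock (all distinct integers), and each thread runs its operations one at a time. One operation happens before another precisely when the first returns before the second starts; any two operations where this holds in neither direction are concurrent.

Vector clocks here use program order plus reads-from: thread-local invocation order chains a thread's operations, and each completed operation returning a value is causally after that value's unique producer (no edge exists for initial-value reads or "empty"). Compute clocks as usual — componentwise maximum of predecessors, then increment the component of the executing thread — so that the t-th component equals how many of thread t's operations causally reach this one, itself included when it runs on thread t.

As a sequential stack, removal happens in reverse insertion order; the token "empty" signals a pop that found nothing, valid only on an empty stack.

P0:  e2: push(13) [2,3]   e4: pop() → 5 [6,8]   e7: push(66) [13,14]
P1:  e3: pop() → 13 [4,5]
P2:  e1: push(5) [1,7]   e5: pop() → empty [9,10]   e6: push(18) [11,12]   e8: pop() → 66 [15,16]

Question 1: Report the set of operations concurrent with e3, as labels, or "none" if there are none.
e1

e3 spans [4,5]; an op avoiding the whole window 4..5 is ordered, any other is concurrent
e1 [1,7]: concurrent
e2 [2,3]: before
e4 [6,8]: after
e5 [9,10]: after
e6 [11,12]: after
e7 [13,14]: after
e8 [15,16]: after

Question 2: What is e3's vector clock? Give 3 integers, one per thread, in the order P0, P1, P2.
(1, 1, 0)

root op e1, invoked 1: fresh clock plus P2's own tick → (0, 0, 1)
root op e2, invoked 2: fresh clock plus P0's own tick → (1, 0, 0)
from VC(e1)=(0, 0, 1), e5 (invoked 9) maxes components and bumps P2 → (0, 0, 2)
from VC(e2)=(1, 0, 0), e3 (invoked 4) maxes components and bumps P1 → (1, 1, 0)
from VC(e5)=(0, 0, 2), e6 (invoked 11) maxes components and bumps P2 → (0, 0, 3)
from VC(e1)=(0, 0, 1), VC(e2)=(1, 0, 0), e4 (invoked 6) maxes components and bumps P0 → (2, 0, 1)
from VC(e4)=(2, 0, 1), e7 (invoked 13) maxes components and bumps P0 → (3, 0, 1)
from VC(e6)=(0, 0, 3), VC(e7)=(3, 0, 1), e8 (invoked 15) maxes components and bumps P2 → (3, 0, 4)
target: VC(e3) = (1, 1, 0)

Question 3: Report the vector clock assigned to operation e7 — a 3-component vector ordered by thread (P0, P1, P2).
(3, 0, 1)

e1, invoked 1, has no incoming edges; only P2's bump applies → (0, 0, 1)
e2, invoked 2, has no incoming edges; only P0's bump applies → (1, 0, 0)
invoked at 9, e5 merges VC(e1)=(0, 0, 1) and bumps P2's slot → (0, 0, 2)
invoked at 4, e3 merges VC(e2)=(1, 0, 0) and bumps P1's slot → (1, 1, 0)
invoked at 11, e6 merges VC(e5)=(0, 0, 2) and bumps P2's slot → (0, 0, 3)
invoked at 6, e4 merges VC(e1)=(0, 0, 1), VC(e2)=(1, 0, 0) and bumps P0's slot → (2, 0, 1)
invoked at 13, e7 merges VC(e4)=(2, 0, 1) and bumps P0's slot → (3, 0, 1)
invoked at 15, e8 merges VC(e6)=(0, 0, 3), VC(e7)=(3, 0, 1) and bumps P2's slot → (3, 0, 4)
target: VC(e7) = (3, 0, 1)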